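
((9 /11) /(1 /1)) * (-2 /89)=-18 /979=-0.02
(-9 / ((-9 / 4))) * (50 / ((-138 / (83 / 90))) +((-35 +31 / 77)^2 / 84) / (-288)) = -39548384 / 25773363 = -1.53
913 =913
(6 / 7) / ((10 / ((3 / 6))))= 0.04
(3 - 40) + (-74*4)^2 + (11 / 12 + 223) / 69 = 72518099 / 828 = 87582.25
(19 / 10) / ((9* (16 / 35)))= 133 / 288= 0.46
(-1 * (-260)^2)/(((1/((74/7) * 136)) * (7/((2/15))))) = -272130560/147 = -1851228.30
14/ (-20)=-0.70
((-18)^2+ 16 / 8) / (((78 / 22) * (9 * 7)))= 3586 / 2457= 1.46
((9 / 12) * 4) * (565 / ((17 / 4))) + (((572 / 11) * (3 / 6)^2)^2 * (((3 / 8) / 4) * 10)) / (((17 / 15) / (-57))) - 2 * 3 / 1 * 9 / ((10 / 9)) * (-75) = -1067505 / 272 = -3924.65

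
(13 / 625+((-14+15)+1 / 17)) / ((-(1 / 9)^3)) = -787.05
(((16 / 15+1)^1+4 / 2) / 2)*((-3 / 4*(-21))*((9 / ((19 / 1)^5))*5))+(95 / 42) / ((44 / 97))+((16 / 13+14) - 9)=166825302101 / 14871450594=11.22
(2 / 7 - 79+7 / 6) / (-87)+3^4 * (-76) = -22490767 / 3654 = -6155.11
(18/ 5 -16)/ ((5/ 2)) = -124/ 25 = -4.96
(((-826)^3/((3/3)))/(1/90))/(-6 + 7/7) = 10144079568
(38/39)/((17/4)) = 152/663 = 0.23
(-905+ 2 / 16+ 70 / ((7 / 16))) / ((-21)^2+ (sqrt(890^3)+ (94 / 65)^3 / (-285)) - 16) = 15513912266025732219375 / 34539701859709732466626552 - 16244384339622638671875 * sqrt(890) / 17269850929854866233313276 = -0.03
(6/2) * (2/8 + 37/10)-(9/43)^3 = 18828579/1590140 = 11.84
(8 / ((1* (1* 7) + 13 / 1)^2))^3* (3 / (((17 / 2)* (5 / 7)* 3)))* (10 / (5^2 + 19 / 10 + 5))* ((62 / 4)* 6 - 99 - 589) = -49 / 199375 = -0.00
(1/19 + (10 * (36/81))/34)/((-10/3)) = -533/9690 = -0.06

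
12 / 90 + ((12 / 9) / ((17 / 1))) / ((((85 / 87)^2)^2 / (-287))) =-24.57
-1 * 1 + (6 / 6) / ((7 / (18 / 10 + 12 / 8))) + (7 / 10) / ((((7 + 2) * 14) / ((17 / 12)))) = -7873 / 15120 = -0.52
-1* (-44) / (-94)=-22 / 47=-0.47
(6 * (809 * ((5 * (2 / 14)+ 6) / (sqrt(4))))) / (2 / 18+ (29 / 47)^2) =33132.77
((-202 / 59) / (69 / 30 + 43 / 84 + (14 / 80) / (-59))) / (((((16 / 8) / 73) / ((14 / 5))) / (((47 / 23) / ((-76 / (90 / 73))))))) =251211240 / 60835207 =4.13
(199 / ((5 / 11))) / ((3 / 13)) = 28457 / 15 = 1897.13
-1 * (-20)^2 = -400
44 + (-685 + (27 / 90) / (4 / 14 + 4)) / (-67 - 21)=455693 / 8800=51.78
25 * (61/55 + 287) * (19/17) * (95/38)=3763425/187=20125.27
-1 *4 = -4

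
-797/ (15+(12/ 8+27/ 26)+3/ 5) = -51805/ 1179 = -43.94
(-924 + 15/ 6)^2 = 3396649/ 4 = 849162.25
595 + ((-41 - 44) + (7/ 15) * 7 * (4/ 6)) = 512.18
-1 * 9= -9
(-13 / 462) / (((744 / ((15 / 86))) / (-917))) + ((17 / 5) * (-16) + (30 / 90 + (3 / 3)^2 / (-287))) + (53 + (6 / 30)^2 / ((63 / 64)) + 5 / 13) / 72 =-53.32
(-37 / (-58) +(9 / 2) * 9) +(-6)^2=2237 / 29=77.14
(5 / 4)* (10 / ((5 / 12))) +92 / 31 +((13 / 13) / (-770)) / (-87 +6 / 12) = 68070341 / 2064755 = 32.97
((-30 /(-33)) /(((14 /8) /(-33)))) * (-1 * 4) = 480 /7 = 68.57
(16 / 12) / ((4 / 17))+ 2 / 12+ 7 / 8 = 161 / 24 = 6.71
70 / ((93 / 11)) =770 / 93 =8.28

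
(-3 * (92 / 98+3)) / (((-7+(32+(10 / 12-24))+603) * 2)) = -1737 / 177821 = -0.01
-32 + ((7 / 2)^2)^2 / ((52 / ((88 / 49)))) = -2789 / 104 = -26.82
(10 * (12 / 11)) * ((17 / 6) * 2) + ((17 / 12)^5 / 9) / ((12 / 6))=3061322107 / 49268736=62.14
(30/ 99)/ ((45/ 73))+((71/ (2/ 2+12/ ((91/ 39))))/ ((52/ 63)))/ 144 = 6256559/ 10625472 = 0.59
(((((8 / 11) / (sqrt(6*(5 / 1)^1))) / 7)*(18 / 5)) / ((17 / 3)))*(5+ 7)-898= -898+ 864*sqrt(30) / 32725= -897.86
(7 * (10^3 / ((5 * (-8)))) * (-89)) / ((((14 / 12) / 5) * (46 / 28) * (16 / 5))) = 1168125 / 92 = 12697.01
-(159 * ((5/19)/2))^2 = -632025/1444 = -437.69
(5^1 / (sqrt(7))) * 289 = 1445 * sqrt(7) / 7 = 546.16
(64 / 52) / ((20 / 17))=68 / 65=1.05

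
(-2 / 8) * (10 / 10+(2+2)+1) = -3 / 2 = -1.50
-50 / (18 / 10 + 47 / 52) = -13000 / 703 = -18.49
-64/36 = -1.78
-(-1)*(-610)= -610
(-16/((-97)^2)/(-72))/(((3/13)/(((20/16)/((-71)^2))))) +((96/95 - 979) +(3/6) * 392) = -190273557498839/243319844970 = -781.99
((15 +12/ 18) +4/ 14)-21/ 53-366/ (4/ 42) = -4259945/ 1113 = -3827.44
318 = 318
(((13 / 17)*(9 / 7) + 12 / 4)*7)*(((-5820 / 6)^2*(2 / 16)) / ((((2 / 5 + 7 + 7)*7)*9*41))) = 92913875 / 1053864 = 88.16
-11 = -11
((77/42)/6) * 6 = 11/6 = 1.83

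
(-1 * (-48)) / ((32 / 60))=90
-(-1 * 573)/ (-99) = -191/ 33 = -5.79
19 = 19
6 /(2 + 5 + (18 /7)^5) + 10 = 20173012 /2007217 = 10.05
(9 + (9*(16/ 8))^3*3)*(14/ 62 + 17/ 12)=3565185/ 124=28751.49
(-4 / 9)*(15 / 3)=-20 / 9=-2.22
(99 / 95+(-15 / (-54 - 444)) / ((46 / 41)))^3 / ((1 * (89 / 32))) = 466275846285929519 / 1061716589553869750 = 0.44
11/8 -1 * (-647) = 5187/8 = 648.38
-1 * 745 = -745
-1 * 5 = -5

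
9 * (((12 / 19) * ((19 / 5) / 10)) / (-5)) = -54 / 125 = -0.43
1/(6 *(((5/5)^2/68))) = 34/3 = 11.33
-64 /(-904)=8 /113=0.07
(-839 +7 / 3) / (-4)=1255 / 6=209.17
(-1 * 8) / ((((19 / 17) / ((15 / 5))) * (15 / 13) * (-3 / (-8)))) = -14144 / 285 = -49.63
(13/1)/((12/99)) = 429/4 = 107.25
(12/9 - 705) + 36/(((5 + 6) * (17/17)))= -23113/33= -700.39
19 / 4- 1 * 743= -2953 / 4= -738.25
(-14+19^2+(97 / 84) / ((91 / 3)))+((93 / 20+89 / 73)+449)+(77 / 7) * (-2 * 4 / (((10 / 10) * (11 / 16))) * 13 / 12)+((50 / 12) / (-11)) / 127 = 215425862609 / 324809485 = 663.24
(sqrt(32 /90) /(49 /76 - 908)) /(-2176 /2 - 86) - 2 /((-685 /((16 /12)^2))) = 152*sqrt(5) /607183995 +32 /6165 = 0.01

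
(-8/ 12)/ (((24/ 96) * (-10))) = 4/ 15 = 0.27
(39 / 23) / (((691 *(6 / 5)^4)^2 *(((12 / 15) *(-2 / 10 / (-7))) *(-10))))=-177734375 / 49188396607488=-0.00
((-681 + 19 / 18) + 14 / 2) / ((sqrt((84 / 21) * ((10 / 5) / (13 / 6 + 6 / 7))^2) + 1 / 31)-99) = 47688881 / 6919704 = 6.89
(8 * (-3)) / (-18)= 4 / 3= 1.33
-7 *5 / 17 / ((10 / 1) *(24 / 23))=-161 / 816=-0.20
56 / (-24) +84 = 245 / 3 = 81.67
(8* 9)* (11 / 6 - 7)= -372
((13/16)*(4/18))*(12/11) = 13/66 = 0.20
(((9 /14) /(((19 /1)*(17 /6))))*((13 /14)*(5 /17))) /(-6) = -585 /1076236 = -0.00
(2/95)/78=1/3705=0.00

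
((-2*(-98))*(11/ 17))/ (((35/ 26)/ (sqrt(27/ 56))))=858*sqrt(42)/ 85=65.42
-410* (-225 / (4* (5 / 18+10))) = 83025 / 37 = 2243.92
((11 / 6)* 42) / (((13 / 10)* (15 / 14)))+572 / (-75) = 47.66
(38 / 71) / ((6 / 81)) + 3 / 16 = 8421 / 1136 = 7.41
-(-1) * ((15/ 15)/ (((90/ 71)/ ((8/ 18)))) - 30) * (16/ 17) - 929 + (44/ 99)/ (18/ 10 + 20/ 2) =-388693987/ 406215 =-956.87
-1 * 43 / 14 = -43 / 14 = -3.07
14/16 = 7/8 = 0.88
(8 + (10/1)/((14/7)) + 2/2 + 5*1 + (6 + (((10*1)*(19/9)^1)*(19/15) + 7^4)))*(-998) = -66091552/27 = -2447835.26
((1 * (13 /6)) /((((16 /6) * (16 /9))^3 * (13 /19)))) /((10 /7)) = 872613 /41943040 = 0.02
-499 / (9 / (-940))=469060 / 9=52117.78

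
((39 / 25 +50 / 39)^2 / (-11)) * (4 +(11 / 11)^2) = -7678441 / 2091375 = -3.67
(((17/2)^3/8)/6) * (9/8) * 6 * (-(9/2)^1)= -397953/1024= -388.63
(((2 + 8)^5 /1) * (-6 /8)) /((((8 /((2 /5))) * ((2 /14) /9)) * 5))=-47250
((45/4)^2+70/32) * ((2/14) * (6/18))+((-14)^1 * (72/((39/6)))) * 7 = -1178713/1092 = -1079.41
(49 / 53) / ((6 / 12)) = 98 / 53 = 1.85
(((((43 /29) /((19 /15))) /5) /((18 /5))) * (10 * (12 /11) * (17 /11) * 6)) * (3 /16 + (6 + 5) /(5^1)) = 2094315 /133342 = 15.71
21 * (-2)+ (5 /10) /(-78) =-6553 /156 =-42.01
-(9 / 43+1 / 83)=-790 / 3569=-0.22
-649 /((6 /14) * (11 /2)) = -826 /3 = -275.33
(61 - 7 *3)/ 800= 1/ 20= 0.05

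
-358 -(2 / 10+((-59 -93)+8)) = -1071 / 5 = -214.20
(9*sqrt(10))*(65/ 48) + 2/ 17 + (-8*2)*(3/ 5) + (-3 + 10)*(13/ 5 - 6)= -2829/ 85 + 195*sqrt(10)/ 16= 5.26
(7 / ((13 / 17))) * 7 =833 / 13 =64.08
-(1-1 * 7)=6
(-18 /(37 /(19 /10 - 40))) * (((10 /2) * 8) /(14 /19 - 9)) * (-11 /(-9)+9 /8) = -1223391 /5809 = -210.60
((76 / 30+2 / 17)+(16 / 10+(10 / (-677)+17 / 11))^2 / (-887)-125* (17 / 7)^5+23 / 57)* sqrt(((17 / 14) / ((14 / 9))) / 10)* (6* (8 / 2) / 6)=-211436299665718674464583* sqrt(170) / 233661469119877192625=-11798.23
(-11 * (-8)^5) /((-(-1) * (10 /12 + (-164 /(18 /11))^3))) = -525533184 /1467740401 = -0.36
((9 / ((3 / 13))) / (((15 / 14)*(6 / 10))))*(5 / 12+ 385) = 420875 / 18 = 23381.94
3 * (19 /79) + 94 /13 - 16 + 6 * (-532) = -3286449 /1027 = -3200.05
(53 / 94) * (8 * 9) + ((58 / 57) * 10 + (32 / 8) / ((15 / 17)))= 740804 / 13395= 55.30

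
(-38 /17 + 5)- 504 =-8521 /17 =-501.24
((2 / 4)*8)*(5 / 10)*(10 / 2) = 10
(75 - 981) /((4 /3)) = -1359 /2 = -679.50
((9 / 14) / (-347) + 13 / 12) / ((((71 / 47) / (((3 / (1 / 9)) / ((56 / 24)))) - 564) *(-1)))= 40002687 / 20856861116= 0.00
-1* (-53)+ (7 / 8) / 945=53.00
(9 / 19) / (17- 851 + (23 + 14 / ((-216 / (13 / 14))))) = -0.00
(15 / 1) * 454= 6810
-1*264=-264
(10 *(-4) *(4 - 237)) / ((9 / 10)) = 93200 / 9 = 10355.56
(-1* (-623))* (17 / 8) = 10591 / 8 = 1323.88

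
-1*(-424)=424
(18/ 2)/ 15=3/ 5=0.60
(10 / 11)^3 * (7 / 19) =7000 / 25289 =0.28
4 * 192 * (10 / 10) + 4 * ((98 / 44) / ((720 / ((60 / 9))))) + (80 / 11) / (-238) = 54290519 / 70686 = 768.05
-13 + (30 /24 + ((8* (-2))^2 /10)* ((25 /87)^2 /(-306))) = -54460679 /4632228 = -11.76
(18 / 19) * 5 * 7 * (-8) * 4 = -20160 / 19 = -1061.05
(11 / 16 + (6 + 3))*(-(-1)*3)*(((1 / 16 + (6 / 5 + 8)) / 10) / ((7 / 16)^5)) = 141133824 / 84035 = 1679.46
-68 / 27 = -2.52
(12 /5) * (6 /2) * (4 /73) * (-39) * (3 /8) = -2106 /365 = -5.77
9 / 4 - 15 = -51 / 4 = -12.75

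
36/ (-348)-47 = -1366/ 29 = -47.10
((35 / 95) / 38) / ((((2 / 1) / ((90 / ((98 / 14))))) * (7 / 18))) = 405 / 2527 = 0.16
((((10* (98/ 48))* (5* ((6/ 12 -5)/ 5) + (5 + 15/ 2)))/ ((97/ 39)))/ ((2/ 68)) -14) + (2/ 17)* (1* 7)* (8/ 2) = 3664206/ 1649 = 2222.08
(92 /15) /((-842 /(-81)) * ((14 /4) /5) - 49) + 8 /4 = 15656 /8449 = 1.85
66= 66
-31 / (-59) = 31 / 59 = 0.53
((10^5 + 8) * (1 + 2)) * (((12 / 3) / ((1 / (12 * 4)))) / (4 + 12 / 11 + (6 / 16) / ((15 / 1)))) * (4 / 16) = 6336506880 / 2251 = 2814974.18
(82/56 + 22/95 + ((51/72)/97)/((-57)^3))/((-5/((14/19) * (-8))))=51179585398/25598302425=2.00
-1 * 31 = -31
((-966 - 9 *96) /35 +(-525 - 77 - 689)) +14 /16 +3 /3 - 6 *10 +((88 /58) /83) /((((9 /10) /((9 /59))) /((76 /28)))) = -1401.40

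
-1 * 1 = -1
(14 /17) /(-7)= -2 /17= -0.12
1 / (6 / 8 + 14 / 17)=68 / 107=0.64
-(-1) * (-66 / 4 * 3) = -99 / 2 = -49.50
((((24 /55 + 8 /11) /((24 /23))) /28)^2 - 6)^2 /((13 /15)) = 41.52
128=128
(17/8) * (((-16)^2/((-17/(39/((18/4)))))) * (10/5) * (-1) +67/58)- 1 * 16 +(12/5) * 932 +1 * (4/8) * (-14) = 19285613/6960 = 2770.92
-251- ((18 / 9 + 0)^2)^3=-315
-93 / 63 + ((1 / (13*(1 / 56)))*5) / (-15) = -2.91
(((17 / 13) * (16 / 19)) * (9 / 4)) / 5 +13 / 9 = 21563 / 11115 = 1.94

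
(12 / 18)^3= 8 / 27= 0.30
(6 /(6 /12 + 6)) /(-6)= -2 /13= -0.15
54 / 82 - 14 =-547 / 41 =-13.34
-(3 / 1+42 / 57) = -71 / 19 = -3.74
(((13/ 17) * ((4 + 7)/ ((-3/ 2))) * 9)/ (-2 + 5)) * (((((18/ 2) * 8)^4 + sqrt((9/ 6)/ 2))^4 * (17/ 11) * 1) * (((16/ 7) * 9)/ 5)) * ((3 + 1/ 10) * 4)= -17296149578941817119220601001326228/ 25-9010470775209340347011432448 * sqrt(3)/ 175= -691846072338205157780857000000000.00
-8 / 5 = -1.60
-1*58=-58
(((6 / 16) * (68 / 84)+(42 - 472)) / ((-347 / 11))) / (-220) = -24063 / 388640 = -0.06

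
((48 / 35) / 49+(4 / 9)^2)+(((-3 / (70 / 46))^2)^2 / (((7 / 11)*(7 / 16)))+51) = 105.48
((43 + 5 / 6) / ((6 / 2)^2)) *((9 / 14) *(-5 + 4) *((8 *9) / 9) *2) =-1052 / 21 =-50.10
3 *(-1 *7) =-21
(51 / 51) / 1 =1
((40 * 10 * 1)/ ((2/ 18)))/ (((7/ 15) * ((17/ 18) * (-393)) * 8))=-40500/ 15589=-2.60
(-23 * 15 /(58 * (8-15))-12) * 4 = -9054 /203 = -44.60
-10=-10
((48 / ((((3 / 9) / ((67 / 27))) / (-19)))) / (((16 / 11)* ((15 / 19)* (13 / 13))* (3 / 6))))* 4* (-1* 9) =2128456 / 5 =425691.20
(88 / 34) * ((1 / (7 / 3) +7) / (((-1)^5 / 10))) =-22880 / 119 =-192.27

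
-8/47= -0.17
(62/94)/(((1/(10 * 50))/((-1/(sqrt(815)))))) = -3100 * sqrt(815)/7661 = -11.55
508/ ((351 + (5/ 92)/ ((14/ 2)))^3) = 135681711872/ 11550685799995649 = 0.00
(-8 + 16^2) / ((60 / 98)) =6076 / 15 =405.07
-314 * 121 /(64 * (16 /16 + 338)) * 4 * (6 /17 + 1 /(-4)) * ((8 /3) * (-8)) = 265958 /17289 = 15.38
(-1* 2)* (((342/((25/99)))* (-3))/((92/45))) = 457083/115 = 3974.63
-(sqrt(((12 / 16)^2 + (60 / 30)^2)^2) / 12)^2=-5329 / 36864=-0.14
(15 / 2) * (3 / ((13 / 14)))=315 / 13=24.23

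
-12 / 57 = -4 / 19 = -0.21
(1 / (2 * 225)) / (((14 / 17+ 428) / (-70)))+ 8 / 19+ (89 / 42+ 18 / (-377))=20495084173 / 8224377525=2.49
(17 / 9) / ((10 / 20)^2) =68 / 9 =7.56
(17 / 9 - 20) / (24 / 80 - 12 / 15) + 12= 434 / 9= 48.22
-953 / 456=-2.09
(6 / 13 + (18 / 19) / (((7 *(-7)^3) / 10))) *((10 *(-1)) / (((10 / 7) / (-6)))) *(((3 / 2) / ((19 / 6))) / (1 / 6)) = 87925176 / 1609699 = 54.62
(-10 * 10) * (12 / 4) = -300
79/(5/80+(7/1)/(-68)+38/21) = 451248/10105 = 44.66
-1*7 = -7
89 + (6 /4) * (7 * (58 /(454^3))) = 8328323705 /93576664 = 89.00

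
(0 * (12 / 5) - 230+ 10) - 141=-361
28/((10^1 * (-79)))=-14/395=-0.04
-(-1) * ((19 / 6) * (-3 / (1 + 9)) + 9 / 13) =-67 / 260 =-0.26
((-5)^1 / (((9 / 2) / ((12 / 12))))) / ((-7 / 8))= 80 / 63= 1.27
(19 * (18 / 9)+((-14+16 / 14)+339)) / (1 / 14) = 5098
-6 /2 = -3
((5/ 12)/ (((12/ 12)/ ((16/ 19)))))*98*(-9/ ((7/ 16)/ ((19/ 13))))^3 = -14372536320/ 15379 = -934555.97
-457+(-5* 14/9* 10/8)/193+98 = -1247341/3474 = -359.05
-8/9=-0.89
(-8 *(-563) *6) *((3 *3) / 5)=243216 / 5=48643.20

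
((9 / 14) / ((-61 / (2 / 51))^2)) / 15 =2 / 112913745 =0.00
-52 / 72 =-0.72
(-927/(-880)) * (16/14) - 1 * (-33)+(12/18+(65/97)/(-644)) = 359407837/10307220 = 34.87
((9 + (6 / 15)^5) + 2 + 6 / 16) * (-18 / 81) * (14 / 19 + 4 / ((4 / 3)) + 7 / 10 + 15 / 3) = -170114461 / 7125000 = -23.88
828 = 828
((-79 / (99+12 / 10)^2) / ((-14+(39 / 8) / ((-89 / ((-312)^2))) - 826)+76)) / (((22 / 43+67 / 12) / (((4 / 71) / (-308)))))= -1511665 / 39024027759275097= -0.00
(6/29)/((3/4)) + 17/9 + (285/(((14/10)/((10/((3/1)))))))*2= 2483455/1827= 1359.31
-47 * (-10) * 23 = 10810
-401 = -401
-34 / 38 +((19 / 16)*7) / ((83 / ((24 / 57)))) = -2689 / 3154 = -0.85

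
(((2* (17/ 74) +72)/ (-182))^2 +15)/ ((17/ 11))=9077167/ 925444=9.81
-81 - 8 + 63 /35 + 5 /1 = -411 /5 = -82.20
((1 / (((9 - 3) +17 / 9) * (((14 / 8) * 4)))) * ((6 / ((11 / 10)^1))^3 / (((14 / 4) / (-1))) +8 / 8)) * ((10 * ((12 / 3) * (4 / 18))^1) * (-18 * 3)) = 1825990560 / 4630549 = 394.34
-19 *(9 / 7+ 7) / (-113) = 1102 / 791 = 1.39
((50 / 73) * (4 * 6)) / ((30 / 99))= 3960 / 73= 54.25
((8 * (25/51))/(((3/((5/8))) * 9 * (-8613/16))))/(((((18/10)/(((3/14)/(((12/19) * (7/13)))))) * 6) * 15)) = -30875/47072740869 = -0.00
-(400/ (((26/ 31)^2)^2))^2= -533056898400625/ 815730721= -653471.65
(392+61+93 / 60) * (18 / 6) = 27273 / 20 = 1363.65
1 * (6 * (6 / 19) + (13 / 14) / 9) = 4783 / 2394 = 2.00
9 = 9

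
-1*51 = -51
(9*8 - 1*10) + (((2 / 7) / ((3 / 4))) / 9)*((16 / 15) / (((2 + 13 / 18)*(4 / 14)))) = 136838 / 2205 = 62.06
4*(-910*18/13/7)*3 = -2160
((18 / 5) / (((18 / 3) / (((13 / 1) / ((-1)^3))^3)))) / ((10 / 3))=-19773 / 50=-395.46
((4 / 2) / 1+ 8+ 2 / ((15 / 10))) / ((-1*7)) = -1.62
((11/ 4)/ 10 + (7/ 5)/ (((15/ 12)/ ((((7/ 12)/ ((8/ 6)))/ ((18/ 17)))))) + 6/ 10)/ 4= 301/ 900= 0.33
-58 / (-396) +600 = 118829 / 198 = 600.15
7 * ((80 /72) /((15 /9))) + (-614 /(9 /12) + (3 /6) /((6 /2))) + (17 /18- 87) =-8099 /9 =-899.89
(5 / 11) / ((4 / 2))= 5 / 22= 0.23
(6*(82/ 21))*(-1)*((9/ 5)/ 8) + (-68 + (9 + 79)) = 1031/ 70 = 14.73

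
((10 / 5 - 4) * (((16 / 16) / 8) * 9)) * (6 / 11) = -27 / 22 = -1.23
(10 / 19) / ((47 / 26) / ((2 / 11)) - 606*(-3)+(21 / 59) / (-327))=3344120 / 11614424101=0.00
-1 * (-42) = 42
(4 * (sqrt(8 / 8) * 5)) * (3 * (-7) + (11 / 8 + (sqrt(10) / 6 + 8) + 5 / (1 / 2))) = -65 / 2 + 10 * sqrt(10) / 3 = -21.96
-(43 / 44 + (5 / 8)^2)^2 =-927369 / 495616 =-1.87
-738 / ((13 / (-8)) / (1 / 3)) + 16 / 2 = 2072 / 13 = 159.38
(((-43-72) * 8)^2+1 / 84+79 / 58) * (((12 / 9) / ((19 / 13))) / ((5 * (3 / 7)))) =360339.30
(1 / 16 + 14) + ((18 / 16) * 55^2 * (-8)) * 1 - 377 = -441407 / 16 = -27587.94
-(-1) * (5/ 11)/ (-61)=-5/ 671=-0.01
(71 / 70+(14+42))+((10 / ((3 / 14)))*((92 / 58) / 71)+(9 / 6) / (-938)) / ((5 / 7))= 3387862901 / 57940260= 58.47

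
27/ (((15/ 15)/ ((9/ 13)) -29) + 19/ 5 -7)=-1215/ 1384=-0.88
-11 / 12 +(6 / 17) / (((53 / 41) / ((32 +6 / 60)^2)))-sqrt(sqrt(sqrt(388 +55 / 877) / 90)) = -10^(3 / 4) * sqrt(3) * 340331^(1 / 8) * 877^(7 / 8) / 26310 +75796483 / 270300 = 279.73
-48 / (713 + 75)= -12 / 197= -0.06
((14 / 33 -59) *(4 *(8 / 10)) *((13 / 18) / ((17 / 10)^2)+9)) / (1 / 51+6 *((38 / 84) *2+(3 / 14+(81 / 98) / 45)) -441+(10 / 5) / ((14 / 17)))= 36460740848 / 9078830739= 4.02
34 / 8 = 17 / 4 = 4.25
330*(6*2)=3960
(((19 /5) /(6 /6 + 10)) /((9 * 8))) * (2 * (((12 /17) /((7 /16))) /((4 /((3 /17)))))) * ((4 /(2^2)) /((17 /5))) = 76 /378301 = 0.00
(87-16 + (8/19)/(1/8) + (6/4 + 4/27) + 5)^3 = 574332809981867/1080045576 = 531767.20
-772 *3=-2316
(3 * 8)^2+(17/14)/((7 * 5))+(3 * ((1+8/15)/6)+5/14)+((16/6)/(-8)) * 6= 845483/1470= 575.16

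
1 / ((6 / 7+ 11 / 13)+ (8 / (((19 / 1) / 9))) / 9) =1729 / 3673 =0.47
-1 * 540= -540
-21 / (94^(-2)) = -185556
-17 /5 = -3.40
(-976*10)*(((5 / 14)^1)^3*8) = -1220000 / 343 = -3556.85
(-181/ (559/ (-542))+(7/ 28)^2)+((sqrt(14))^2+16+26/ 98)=90203311/ 438256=205.82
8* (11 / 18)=4.89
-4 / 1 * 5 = -20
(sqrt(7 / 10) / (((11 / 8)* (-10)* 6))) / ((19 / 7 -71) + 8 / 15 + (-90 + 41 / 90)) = 42* sqrt(70) / 5450335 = 0.00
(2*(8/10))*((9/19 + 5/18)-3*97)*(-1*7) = 3250.78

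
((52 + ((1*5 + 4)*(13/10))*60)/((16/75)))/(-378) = -9.35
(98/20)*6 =147/5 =29.40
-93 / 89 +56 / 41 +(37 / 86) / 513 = 51797191 / 160986582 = 0.32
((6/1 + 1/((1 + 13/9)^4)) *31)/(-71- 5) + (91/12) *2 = 12.71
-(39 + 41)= -80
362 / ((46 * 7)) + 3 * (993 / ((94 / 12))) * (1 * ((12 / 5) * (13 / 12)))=37452817 / 37835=989.90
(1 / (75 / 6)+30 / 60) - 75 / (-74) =1474 / 925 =1.59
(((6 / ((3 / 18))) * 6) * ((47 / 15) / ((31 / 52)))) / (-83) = -175968 / 12865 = -13.68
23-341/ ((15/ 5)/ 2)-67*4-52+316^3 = 94661915/ 3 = 31553971.67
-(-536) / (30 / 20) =1072 / 3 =357.33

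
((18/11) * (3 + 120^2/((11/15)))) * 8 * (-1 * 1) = -31108752/121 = -257097.12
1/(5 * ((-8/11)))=-0.28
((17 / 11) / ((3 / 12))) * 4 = 272 / 11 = 24.73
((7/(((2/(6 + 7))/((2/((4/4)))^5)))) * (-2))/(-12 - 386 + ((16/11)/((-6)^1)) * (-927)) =16016/953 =16.81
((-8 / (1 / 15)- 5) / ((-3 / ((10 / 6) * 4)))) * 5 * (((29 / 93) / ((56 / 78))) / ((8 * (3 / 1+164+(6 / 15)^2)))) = 29453125 / 65292696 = 0.45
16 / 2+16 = 24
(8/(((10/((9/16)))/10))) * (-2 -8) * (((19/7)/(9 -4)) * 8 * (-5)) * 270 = 1846800/7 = 263828.57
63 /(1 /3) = 189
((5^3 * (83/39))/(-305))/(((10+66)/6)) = -0.07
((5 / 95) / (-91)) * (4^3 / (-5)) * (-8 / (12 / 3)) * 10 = -256 / 1729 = -0.15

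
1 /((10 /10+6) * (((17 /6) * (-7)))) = -6 /833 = -0.01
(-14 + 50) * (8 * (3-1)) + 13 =589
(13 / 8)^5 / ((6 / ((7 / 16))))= 2599051 / 3145728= 0.83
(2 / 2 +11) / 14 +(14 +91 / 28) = 507 / 28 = 18.11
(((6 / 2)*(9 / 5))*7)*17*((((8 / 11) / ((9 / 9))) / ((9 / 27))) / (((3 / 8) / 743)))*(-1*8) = -1222276608 / 55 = -22223211.05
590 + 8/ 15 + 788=20678/ 15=1378.53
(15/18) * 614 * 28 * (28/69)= 1203440/207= 5813.72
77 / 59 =1.31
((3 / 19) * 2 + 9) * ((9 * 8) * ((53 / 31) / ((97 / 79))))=53359128 / 57133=933.95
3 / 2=1.50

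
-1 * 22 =-22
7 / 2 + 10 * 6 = 127 / 2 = 63.50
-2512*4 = -10048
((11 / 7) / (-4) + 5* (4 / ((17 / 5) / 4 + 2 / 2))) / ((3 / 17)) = 183481 / 3108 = 59.04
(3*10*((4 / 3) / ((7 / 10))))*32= 12800 / 7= 1828.57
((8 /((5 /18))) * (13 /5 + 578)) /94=209016 /1175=177.89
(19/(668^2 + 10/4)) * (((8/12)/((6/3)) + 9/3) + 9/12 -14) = -2261/5354718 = -0.00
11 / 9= 1.22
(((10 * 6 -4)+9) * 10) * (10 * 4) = 26000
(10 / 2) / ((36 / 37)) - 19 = -499 / 36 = -13.86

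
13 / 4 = 3.25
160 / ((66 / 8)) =640 / 33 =19.39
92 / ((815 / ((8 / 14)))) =368 / 5705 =0.06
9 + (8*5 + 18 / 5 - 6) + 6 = 263 / 5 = 52.60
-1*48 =-48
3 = 3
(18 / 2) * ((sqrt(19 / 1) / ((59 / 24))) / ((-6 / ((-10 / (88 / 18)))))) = 810 * sqrt(19) / 649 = 5.44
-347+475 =128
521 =521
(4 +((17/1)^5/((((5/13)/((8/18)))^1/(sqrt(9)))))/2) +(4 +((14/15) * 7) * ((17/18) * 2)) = 332249284/135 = 2461105.81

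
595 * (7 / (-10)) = -833 / 2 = -416.50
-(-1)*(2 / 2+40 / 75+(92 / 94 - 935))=-932.49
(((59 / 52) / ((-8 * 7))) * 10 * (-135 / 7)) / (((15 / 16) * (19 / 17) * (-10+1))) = -5015 / 12103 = -0.41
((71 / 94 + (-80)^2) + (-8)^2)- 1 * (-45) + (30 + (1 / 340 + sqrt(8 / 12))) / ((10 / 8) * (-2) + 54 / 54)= 77779694 / 11985- 2 * sqrt(6) / 9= 6489.21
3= 3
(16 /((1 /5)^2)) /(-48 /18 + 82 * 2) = 300 /121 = 2.48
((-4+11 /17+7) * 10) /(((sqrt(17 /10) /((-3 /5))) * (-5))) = 372 * sqrt(170) /1445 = 3.36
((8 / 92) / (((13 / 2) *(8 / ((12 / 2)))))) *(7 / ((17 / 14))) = 294 / 5083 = 0.06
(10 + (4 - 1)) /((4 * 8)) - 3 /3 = -19 /32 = -0.59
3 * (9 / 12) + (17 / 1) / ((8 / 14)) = 32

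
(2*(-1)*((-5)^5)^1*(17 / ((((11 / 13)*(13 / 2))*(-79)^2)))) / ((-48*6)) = -53125 / 4942872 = -0.01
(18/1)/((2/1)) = 9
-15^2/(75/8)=-24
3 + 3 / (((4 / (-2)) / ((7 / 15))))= 23 / 10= 2.30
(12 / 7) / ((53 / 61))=732 / 371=1.97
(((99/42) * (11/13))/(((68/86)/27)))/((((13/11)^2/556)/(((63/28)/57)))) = 21264749451/19869668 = 1070.21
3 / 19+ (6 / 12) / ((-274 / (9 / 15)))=8163 / 52060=0.16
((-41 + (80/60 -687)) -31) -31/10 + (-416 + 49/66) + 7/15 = -193967/165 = -1175.56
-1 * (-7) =7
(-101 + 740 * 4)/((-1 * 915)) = -953/305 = -3.12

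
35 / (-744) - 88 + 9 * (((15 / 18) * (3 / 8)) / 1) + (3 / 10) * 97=-417641 / 7440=-56.13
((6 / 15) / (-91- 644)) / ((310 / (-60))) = 4 / 37975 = 0.00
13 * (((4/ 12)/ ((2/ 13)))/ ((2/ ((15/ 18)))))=845/ 72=11.74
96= 96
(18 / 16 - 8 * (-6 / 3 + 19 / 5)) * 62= -16461 / 20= -823.05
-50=-50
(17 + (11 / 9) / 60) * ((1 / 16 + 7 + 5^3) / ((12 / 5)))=19420583 / 20736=936.56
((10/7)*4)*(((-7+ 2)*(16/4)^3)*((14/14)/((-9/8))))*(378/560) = 7680/7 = 1097.14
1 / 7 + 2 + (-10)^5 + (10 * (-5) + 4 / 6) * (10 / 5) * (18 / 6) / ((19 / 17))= -13334939 / 133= -100262.70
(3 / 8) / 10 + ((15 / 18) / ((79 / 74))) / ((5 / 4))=12551 / 18960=0.66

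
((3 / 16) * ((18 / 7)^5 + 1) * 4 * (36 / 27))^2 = 3634265640625 / 282475249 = 12865.78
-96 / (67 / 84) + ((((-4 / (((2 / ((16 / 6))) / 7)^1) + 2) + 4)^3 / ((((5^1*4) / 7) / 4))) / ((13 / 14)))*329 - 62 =-1794260627566 / 117585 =-15259264.60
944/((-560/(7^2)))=-413/5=-82.60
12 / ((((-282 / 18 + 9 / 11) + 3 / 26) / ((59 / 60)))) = -50622 / 63205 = -0.80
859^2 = 737881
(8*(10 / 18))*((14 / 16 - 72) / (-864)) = 2845 / 7776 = 0.37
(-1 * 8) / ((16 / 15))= -15 / 2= -7.50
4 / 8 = 1 / 2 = 0.50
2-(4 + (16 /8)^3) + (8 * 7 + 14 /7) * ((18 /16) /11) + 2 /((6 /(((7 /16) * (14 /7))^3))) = -64963 /16896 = -3.84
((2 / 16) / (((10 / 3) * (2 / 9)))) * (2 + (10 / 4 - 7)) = -27 / 64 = -0.42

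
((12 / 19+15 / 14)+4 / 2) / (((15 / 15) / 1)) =985 / 266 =3.70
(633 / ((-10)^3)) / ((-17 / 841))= 532353 / 17000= 31.31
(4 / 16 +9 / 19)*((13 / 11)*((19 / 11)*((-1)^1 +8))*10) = 2275 / 22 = 103.41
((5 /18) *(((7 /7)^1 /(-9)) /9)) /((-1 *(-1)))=-5 /1458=-0.00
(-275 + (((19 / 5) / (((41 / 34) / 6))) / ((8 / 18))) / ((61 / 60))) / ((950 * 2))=-583123 / 4751900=-0.12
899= 899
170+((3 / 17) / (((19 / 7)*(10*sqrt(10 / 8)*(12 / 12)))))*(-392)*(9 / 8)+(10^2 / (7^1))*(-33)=-2110 / 7 -9261*sqrt(5) / 8075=-303.99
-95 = -95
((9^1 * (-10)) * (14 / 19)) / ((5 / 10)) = -2520 / 19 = -132.63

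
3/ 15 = 0.20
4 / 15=0.27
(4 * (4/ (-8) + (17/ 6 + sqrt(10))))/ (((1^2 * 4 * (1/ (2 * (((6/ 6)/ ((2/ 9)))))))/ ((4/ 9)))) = 28/ 3 + 4 * sqrt(10) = 21.98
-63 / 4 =-15.75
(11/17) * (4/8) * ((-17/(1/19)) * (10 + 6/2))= -2717/2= -1358.50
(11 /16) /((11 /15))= 15 /16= 0.94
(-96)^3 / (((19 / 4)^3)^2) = -3623878656 / 47045881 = -77.03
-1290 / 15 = -86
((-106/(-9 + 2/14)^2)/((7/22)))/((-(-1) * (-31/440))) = 1795640/29791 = 60.27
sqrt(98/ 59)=7 * sqrt(118)/ 59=1.29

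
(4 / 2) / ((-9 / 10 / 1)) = -20 / 9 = -2.22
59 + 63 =122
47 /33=1.42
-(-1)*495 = 495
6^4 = 1296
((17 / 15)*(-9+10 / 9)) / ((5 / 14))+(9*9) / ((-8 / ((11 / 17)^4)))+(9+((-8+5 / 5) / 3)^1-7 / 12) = -9347534689 / 451013400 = -20.73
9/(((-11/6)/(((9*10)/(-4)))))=1215/11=110.45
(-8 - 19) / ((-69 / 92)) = 36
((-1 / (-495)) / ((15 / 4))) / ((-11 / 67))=-268 / 81675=-0.00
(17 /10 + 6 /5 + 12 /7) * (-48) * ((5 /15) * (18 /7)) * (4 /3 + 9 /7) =-170544 /343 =-497.21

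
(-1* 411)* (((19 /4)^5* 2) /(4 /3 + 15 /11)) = -33583330737 /45568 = -736993.74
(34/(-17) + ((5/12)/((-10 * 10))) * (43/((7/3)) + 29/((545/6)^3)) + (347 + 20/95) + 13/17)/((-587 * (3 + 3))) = -10128116015556407/103126293240180000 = -0.10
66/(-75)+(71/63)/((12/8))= -608/4725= -0.13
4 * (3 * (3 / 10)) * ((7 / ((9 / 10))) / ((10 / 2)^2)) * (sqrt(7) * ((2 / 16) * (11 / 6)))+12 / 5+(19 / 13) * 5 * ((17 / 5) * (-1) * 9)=-14379 / 65+77 * sqrt(7) / 300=-220.54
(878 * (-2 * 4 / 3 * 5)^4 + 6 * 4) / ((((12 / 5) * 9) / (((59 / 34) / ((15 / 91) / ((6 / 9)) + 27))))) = 15084755446670 / 184370661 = 81817.55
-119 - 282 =-401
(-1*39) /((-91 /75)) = 225 /7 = 32.14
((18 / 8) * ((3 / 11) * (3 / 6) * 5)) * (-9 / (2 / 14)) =-8505 / 88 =-96.65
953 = 953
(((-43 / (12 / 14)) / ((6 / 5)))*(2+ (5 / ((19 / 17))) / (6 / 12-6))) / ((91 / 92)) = -1226360 / 24453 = -50.15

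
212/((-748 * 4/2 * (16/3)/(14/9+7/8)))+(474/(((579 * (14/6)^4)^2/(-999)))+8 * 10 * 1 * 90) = 222039514290860838661/30839104932835584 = 7199.93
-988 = -988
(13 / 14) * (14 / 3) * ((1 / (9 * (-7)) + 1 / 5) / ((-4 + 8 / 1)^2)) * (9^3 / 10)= 10179 / 2800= 3.64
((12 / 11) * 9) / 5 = 108 / 55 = 1.96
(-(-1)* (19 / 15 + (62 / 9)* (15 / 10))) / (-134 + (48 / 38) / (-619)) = -341069 / 3939995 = -0.09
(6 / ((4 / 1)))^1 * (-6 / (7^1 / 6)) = -54 / 7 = -7.71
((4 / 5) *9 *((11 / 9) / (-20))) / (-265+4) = 11 / 6525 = 0.00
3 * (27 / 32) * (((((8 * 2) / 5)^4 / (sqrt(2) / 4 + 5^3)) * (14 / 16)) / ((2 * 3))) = 27648 / 89285 -6912 * sqrt(2) / 11160625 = 0.31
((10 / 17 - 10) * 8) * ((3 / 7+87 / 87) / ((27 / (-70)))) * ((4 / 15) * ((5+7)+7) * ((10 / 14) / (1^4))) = 9728000 / 9639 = 1009.23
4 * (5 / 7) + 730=5130 / 7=732.86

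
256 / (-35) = -256 / 35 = -7.31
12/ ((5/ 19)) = 228/ 5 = 45.60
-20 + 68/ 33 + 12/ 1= -196/ 33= -5.94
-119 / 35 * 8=-27.20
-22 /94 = -11 /47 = -0.23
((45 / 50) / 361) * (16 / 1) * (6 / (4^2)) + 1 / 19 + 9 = 16367 / 1805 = 9.07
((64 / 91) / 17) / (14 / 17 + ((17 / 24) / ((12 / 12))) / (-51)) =4608 / 90181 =0.05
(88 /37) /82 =44 /1517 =0.03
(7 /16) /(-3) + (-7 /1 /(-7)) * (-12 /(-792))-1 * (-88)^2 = -1362967 /176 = -7744.13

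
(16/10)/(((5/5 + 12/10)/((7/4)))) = 14/11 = 1.27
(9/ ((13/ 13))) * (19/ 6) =57/ 2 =28.50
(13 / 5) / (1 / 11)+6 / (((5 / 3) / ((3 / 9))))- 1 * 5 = 124 / 5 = 24.80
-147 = -147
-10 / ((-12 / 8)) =20 / 3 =6.67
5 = 5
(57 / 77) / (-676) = -57 / 52052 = -0.00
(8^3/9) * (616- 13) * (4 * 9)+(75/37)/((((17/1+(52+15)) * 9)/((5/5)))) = 11514617881/9324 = 1234944.00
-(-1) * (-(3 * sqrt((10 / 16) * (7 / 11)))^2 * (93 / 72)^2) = -5.97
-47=-47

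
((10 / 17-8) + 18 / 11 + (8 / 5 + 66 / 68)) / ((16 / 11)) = -5993 / 2720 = -2.20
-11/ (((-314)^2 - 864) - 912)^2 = -11/ 9374112400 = -0.00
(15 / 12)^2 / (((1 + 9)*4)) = 5 / 128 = 0.04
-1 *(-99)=99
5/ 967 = 0.01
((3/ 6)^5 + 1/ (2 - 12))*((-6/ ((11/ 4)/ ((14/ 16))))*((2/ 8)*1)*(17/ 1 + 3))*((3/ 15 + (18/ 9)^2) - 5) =-21/ 40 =-0.52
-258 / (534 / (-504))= 21672 / 89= 243.51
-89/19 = -4.68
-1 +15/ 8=7/ 8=0.88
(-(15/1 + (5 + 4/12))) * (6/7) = -122/7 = -17.43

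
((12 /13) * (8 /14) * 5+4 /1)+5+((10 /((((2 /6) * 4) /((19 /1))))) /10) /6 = 10201 /728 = 14.01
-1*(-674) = 674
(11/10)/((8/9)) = 99/80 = 1.24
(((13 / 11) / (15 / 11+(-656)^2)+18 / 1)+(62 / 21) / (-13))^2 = 527527614730397201041 / 1670047310023428609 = 315.88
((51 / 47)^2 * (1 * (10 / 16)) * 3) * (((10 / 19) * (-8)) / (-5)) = 78030 / 41971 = 1.86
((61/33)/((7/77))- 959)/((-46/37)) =52096/69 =755.01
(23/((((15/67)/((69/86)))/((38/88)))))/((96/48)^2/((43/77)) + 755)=673417/14420120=0.05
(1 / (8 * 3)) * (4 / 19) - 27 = -3077 / 114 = -26.99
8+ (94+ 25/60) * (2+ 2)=1157/3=385.67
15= 15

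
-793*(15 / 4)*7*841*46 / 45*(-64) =3435935776 / 3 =1145311925.33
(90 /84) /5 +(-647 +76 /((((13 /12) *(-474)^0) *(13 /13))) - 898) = -268383 /182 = -1474.63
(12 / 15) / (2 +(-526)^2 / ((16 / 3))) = 16 / 1037575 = 0.00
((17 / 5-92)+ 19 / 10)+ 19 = -677 / 10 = -67.70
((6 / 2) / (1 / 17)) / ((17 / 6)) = 18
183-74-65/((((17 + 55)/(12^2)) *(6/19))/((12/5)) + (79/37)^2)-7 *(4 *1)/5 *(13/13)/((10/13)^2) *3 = 4002820736/60145125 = 66.55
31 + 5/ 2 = 67/ 2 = 33.50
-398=-398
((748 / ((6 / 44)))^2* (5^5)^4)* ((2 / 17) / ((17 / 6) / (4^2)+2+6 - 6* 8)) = -97225390625000000000000 / 11469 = -8477233466300462115.27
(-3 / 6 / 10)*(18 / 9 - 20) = 9 / 10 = 0.90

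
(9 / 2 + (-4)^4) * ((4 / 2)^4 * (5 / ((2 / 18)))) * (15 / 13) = 2813400 / 13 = 216415.38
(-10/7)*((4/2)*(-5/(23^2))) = 0.03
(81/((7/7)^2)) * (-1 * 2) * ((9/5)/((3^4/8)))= -144/5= -28.80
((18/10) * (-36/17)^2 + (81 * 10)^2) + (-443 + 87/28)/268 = 7114345736591/10843280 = 656106.43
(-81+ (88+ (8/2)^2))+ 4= 27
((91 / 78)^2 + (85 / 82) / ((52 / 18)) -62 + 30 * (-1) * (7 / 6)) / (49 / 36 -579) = 1828234 / 11083735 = 0.16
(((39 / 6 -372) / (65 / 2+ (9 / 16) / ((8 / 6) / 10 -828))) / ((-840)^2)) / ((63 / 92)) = -14913131 / 640718150625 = -0.00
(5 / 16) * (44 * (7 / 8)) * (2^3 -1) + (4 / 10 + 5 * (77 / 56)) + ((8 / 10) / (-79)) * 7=231117 / 2528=91.42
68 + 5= 73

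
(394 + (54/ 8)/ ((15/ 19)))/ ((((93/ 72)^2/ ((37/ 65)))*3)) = 14298576/ 312325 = 45.78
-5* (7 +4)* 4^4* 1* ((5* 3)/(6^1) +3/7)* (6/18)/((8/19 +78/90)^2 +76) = -7814928000/44154523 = -176.99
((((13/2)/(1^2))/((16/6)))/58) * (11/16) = 429/14848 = 0.03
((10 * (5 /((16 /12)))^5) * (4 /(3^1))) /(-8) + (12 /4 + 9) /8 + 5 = -1258969 /1024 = -1229.46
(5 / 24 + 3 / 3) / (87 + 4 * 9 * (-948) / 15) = -145 / 262584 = -0.00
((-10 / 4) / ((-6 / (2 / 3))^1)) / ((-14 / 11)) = -55 / 252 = -0.22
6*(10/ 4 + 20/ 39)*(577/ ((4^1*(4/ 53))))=7186535/ 208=34550.65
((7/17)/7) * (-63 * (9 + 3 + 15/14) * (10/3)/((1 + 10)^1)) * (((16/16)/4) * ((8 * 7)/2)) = -19215/187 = -102.75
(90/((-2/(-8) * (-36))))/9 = -10/9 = -1.11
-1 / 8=-0.12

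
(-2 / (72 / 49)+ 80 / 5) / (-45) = -0.33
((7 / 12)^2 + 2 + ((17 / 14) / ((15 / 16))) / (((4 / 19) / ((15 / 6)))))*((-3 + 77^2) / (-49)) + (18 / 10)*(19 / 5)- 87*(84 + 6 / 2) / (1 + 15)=-3222094993 / 1234800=-2609.41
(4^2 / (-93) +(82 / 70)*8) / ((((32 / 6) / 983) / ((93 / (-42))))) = -3679369 / 980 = -3754.46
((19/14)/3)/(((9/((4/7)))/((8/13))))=304/17199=0.02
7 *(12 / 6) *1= 14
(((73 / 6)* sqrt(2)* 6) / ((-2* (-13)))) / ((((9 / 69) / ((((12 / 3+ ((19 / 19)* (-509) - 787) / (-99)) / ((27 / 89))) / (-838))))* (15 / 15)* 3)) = -7023257* sqrt(2) / 14559831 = -0.68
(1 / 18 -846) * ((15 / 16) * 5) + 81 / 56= -2663753 / 672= -3963.92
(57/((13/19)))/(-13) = -6.41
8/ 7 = 1.14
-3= -3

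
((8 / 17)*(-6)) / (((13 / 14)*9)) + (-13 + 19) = 5.66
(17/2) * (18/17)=9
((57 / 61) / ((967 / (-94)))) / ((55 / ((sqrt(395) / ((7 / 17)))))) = -91086 * sqrt(395) / 22709995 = -0.08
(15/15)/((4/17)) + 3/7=131/28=4.68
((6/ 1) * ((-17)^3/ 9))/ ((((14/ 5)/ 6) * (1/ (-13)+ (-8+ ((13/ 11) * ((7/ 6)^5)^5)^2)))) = -62465181461580389104952186601285804991174410240/ 27586709395463222611139993737254035286883563811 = -2.26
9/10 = 0.90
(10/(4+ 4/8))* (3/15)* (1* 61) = 244/9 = 27.11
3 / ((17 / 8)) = 24 / 17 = 1.41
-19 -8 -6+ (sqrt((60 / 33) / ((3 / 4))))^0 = -32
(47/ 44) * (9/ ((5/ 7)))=2961/ 220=13.46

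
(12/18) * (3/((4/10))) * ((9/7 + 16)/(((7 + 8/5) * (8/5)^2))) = 75625/19264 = 3.93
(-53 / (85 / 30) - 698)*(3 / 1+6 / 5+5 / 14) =-1943348 / 595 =-3266.13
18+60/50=96/5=19.20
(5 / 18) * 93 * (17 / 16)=2635 / 96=27.45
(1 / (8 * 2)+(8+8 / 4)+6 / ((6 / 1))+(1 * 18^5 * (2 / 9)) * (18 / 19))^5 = 25868597469632340096769791152637637321875 / 2596377985024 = 9963340322111543373388723000.00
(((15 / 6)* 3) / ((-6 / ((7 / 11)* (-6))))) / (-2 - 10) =-35 / 88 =-0.40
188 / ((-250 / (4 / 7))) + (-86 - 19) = -92251 / 875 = -105.43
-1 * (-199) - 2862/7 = -1469/7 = -209.86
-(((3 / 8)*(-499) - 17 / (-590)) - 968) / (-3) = -2726027 / 7080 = -385.03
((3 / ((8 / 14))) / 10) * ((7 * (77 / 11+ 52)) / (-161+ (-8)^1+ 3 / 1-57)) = -8673 / 8920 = -0.97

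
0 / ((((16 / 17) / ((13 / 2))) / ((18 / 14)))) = 0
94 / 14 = 47 / 7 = 6.71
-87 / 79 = -1.10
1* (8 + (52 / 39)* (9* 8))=104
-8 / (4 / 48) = -96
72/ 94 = 36/ 47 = 0.77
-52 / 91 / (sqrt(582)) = -2 * sqrt(582) / 2037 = -0.02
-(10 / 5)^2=-4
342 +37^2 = 1711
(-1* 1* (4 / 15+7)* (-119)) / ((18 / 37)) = 479927 / 270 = 1777.51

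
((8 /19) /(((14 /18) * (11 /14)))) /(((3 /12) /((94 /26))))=27072 /2717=9.96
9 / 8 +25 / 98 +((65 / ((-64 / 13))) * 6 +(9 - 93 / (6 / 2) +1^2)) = -154979 / 1568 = -98.84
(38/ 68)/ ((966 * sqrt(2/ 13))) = 19 * sqrt(26)/ 65688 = 0.00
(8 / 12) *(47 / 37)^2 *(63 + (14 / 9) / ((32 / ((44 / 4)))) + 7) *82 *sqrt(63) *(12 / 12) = 919909333 *sqrt(7) / 49284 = 49384.21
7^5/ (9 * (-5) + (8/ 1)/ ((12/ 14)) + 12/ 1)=-50421/ 71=-710.15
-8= -8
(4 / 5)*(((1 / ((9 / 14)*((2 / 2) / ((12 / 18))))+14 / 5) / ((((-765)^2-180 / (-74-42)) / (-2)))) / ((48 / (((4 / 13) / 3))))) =-2146 / 95737838625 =-0.00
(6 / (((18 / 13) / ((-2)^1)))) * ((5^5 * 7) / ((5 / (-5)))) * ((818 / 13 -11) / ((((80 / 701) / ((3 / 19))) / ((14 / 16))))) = 11916927.94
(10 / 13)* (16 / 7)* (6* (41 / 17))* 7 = 39360 / 221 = 178.10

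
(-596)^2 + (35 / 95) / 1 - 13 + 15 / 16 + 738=108206461 / 304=355942.31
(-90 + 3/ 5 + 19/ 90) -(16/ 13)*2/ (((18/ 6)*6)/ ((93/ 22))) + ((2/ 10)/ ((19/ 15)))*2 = -21873499/ 244530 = -89.45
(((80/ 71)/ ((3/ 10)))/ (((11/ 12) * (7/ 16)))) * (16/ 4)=204800/ 5467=37.46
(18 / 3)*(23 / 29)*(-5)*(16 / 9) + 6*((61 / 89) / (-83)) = -27216002 / 642669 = -42.35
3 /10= 0.30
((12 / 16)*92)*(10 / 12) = 115 / 2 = 57.50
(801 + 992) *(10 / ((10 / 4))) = 7172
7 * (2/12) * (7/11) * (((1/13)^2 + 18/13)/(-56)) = -1645/89232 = -0.02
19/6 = 3.17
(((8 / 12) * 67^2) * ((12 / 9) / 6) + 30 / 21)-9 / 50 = 6296399 / 9450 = 666.29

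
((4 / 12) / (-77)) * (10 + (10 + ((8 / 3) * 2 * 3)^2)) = -92 / 77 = -1.19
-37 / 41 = -0.90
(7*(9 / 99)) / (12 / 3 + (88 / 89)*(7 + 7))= 623 / 17468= 0.04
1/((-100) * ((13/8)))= -2/325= -0.01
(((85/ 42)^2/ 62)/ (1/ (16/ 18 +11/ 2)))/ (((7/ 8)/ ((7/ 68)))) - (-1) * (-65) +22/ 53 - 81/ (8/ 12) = -9705186725/ 52168536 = -186.04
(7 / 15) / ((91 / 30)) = 2 / 13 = 0.15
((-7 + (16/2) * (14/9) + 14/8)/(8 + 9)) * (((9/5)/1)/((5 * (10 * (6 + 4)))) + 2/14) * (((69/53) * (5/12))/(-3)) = -2181113/194616000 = -0.01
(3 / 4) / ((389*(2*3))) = 1 / 3112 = 0.00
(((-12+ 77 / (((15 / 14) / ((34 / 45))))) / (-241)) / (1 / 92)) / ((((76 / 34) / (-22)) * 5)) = 491208608 / 15454125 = 31.78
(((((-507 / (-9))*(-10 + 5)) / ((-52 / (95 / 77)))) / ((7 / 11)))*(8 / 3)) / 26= 475 / 441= 1.08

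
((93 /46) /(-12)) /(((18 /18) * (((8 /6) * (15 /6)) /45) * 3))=-279 /368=-0.76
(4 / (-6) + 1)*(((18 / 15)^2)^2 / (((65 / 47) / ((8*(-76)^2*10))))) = 1876414464 / 8125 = 230943.32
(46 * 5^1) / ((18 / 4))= 460 / 9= 51.11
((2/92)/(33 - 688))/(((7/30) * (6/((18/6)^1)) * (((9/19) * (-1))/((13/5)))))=247/632730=0.00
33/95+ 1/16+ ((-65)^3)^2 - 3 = 114636713746063/1520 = 75418890622.41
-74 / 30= -2.47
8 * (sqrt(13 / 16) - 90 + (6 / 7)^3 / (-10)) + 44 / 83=-102484652 / 142345 + 2 * sqrt(13)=-712.76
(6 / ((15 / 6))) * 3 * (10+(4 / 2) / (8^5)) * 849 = 1251909081 / 20480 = 61128.37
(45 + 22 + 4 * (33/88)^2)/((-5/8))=-1081/10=-108.10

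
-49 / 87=-0.56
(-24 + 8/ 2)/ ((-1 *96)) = 5/ 24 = 0.21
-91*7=-637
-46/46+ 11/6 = 0.83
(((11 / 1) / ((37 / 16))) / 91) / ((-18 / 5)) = -440 / 30303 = -0.01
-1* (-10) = 10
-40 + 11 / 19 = -749 / 19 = -39.42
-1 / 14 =-0.07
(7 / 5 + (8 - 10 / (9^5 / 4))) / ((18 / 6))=2775103 / 885735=3.13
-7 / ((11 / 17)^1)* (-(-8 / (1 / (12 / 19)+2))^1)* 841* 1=-20312.02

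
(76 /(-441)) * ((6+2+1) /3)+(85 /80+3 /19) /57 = -420797 /849072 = -0.50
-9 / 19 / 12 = -3 / 76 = -0.04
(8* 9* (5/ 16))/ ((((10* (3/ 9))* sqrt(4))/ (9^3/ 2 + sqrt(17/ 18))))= 9* sqrt(34)/ 16 + 19683/ 16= 1233.47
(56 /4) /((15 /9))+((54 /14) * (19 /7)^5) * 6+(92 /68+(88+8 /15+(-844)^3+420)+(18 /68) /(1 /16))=-18036527156178683 /30000495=-601207651.95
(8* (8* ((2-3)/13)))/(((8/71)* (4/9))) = -1278/13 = -98.31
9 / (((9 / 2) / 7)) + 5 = 19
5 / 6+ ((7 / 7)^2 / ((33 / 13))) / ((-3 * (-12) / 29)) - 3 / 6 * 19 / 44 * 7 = -857 / 2376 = -0.36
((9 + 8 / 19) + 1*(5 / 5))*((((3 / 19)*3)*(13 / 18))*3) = 3861 / 361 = 10.70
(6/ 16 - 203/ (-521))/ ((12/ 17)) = 54179/ 50016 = 1.08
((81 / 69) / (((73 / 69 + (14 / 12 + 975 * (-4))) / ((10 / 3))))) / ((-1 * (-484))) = -135 / 65085053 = -0.00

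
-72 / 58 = -36 / 29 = -1.24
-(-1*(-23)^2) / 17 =529 / 17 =31.12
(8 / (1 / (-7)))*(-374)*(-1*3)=-62832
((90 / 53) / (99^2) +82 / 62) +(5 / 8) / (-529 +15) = 1.32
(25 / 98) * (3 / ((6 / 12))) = 75 / 49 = 1.53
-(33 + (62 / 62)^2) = -34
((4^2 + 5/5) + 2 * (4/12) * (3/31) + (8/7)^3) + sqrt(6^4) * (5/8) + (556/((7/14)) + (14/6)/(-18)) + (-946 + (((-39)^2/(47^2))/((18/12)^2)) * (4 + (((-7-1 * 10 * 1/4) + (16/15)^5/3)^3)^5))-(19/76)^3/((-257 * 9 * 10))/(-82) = -67309360189611.60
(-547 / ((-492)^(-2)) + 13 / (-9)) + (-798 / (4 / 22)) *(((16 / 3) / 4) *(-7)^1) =-1191312409 / 9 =-132368045.44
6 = 6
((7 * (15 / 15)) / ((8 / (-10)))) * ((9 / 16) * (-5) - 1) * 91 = 194285 / 64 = 3035.70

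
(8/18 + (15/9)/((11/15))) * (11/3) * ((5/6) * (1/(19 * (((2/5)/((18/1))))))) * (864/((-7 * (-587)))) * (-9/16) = -181575/78071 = -2.33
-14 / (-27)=14 / 27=0.52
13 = 13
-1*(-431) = 431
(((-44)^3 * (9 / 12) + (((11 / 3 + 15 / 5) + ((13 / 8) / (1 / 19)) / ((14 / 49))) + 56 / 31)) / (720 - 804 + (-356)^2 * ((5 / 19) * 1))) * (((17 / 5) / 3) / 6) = -30650096297 / 84648689280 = -0.36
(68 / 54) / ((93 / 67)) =0.91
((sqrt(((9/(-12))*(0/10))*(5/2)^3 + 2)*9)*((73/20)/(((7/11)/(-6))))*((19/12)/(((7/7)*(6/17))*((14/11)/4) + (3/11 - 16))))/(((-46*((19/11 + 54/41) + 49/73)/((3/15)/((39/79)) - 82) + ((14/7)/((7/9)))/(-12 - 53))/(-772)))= -431656684161989*sqrt(2)/36588930080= -16684.14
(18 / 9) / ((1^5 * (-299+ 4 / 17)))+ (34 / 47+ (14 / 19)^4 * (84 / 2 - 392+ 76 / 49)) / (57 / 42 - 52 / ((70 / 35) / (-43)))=-47684292057646 / 487514104716783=-0.10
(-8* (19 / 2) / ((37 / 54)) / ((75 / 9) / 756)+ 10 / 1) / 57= -9298622 / 52725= -176.36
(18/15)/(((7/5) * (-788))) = -3/2758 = -0.00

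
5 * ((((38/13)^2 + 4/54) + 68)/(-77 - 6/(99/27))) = -3845710/789399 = -4.87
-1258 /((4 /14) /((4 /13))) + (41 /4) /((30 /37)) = -2093719 /1560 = -1342.13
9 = 9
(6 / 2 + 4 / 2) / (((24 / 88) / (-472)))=-25960 / 3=-8653.33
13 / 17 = 0.76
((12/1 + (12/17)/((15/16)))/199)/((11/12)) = 13008/186065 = 0.07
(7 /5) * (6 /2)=21 /5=4.20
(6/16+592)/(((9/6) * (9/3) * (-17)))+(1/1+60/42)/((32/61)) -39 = -42.11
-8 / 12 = -0.67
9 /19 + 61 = 1168 /19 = 61.47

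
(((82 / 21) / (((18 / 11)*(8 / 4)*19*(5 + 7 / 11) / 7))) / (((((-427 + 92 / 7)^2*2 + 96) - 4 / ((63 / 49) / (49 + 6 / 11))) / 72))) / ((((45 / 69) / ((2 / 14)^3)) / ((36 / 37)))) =45184788 / 633641378066095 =0.00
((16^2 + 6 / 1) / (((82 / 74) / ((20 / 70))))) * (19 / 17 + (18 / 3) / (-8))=121175 / 4879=24.84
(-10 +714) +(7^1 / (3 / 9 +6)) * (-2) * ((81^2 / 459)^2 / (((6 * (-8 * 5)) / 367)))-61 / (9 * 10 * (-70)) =96492553817 / 69186600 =1394.67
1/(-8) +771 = 6167/8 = 770.88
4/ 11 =0.36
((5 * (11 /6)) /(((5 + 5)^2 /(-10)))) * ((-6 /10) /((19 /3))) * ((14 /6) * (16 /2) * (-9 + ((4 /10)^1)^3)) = -172018 /11875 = -14.49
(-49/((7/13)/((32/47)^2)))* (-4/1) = 372736/2209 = 168.74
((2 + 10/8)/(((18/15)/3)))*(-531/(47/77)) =-2657655/376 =-7068.23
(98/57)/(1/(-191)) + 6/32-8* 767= -5895349/912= -6464.20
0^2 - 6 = -6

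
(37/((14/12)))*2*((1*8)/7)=3552/49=72.49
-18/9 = -2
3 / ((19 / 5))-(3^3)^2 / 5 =-13776 / 95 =-145.01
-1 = -1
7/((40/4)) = 7/10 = 0.70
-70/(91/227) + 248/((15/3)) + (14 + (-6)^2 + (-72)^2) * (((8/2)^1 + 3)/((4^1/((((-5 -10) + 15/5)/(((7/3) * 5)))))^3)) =-747.97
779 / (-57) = -41 / 3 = -13.67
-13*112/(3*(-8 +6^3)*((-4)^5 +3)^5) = 7/3328510759467303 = 0.00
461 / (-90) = -461 / 90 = -5.12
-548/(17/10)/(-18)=2740/153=17.91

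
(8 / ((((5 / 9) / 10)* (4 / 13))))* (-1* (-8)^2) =-29952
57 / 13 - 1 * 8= -47 / 13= -3.62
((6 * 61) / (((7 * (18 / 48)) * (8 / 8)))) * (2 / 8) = 244 / 7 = 34.86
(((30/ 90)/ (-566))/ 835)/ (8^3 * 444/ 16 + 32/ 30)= -1/ 20146040992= -0.00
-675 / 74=-9.12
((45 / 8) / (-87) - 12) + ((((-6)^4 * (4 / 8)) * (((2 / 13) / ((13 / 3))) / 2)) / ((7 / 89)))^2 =6940895241681 / 324681448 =21377.55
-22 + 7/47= -1027/47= -21.85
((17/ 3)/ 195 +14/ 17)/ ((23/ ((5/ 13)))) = 8479/ 594711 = 0.01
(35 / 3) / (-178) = -35 / 534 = -0.07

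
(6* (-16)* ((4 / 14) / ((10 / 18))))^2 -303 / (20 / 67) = 6970191 / 4900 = 1422.49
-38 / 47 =-0.81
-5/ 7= -0.71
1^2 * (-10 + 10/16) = -75/8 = -9.38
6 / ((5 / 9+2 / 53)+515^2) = 1431 / 63256304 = 0.00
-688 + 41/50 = -34359/50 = -687.18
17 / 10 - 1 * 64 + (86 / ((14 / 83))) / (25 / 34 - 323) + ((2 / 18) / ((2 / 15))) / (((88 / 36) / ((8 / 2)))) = -527461457 / 8436890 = -62.52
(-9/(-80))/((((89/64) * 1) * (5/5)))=36/445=0.08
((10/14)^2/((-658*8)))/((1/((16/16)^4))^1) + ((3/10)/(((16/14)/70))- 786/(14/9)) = -125591827/257936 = -486.91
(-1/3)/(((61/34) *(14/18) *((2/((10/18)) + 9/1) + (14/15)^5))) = -77456250/4315240223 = -0.02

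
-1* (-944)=944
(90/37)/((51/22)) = 660/629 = 1.05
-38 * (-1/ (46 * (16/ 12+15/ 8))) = 456/ 1771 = 0.26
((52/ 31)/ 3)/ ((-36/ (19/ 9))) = -247/ 7533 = -0.03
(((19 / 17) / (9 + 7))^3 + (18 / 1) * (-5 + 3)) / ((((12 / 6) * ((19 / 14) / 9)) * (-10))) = 45640001547 / 3823493120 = 11.94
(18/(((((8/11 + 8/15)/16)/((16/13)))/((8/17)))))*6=2280960/2873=793.93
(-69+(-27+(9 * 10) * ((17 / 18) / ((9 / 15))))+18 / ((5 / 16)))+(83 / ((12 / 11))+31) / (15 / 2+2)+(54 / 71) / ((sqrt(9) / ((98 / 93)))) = 144031847 / 1254570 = 114.81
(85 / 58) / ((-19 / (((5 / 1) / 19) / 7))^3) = -10625 / 935930756614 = -0.00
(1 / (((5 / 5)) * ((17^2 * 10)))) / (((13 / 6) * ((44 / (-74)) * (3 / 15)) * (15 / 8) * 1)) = -148 / 206635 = -0.00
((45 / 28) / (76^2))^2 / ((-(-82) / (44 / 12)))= 7425 / 2144787570688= 0.00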